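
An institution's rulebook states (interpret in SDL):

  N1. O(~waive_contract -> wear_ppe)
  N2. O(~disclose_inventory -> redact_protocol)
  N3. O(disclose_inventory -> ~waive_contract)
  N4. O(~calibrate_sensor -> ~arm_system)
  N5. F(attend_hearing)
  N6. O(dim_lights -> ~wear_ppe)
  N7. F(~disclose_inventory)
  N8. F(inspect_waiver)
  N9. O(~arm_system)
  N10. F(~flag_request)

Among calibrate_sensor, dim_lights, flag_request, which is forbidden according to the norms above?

Premise 7, F(~disclose_inventory), is equivalent to O(disclose_inventory).
With premise 3, O(disclose_inventory -> ~waive_contract), the K-axiom yields O(~waive_contract).
Applying K to premise 1 (O(~waive_contract -> wear_ppe)) and O(~waive_contract) yields O(wear_ppe).
The contrapositive of premise 6 (O(dim_lights -> ~wear_ppe)) is O(wear_ppe -> ~dim_lights), and O(wear_ppe) is already established, so O(~dim_lights).
So O(~dim_lights) holds, i.e. dim_lights is forbidden. None of the other listed options is forbidden under the premises.

dim_lights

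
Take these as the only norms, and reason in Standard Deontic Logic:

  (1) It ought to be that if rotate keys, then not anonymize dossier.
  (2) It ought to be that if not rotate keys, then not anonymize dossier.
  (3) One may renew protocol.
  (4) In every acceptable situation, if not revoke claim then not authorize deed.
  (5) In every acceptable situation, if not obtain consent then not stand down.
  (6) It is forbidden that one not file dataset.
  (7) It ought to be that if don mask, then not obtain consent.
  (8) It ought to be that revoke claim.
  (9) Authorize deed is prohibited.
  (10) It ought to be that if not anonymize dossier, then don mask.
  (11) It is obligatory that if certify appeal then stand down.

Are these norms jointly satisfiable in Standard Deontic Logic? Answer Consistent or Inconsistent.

Consistent

Premise 4 is O(¬revoke_claim → ¬authorize_deed); even if O(¬authorize_deed) held, inferring O(¬revoke_claim) would be affirming the consequent — invalid.
So O(¬revoke_claim) is not derivable, and the apparent clash with O(revoke_claim) does not arise.
A world satisfying every obligation exists (e.g. anonymize_dossier=false, authorize_deed=false, certify_appeal=false, don_mask=true, file_dataset=true, obtain_consent=false, renew_protocol=false, revoke_claim=true, rotate_keys=false, stand_down=false); no atom is both obligatory and forbidden, so the set is consistent.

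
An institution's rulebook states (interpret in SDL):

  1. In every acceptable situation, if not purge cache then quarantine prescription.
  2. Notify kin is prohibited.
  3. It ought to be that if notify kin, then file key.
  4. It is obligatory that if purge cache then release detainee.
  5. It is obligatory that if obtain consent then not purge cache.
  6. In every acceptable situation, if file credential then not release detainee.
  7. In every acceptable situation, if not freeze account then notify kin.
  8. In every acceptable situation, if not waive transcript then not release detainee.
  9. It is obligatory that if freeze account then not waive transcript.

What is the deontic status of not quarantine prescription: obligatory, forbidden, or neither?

F(notify_kin) at premise 2 means O(¬notify_kin).
Premise 7 is O(¬freeze_account → notify_kin); contrapositively O(¬notify_kin → freeze_account). Since O(¬notify_kin) holds, K gives O(freeze_account).
From O(freeze_account) and premise 9, O(freeze_account → ¬waive_transcript), we obtain O(¬waive_transcript).
Applying K to premise 8 (O(¬waive_transcript → ¬release_detainee)) and O(¬waive_transcript) yields O(¬release_detainee).
Premise 4 is O(purge_cache → release_detainee); contrapositively O(¬release_detainee → ¬purge_cache). Since O(¬release_detainee) holds, K gives O(¬purge_cache).
Premise 1 is O(¬purge_cache → quarantine_prescription); since O(¬purge_cache), deontic closure gives O(quarantine_prescription).
Premises 3, 5, 6 do not contribute to this derivation.
Thus O(quarantine_prescription), which is F(¬quarantine_prescription): ¬quarantine_prescription is forbidden.

Forbidden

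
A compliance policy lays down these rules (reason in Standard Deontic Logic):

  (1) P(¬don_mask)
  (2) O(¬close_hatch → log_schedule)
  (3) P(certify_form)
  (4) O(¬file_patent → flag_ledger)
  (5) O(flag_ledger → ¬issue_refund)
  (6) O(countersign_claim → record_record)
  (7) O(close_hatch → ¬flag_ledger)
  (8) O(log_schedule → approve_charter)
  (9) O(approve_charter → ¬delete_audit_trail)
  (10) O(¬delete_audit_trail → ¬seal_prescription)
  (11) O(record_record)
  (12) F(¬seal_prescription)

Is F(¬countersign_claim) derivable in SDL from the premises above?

No

Premise 6 is O(countersign_claim → record_record); even if O(record_record) held, inferring O(countersign_claim) would be affirming the consequent — invalid.
No other premise forces O(countersign_claim). An ideal world satisfying every premise can still have ¬countersign_claim true, so F(¬countersign_claim) is not derivable.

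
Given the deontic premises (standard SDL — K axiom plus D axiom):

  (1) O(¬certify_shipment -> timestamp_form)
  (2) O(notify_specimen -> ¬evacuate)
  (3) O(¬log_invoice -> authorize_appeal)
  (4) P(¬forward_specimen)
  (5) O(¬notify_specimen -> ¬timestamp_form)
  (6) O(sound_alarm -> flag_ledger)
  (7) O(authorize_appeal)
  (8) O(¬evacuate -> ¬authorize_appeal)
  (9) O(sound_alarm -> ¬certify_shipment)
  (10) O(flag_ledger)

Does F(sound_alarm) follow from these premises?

Yes

From premise 7 we have O(authorize_appeal).
Premise 8 is O(¬evacuate -> ¬authorize_appeal); contrapositively O(authorize_appeal -> evacuate). Since O(authorize_appeal) holds, K gives O(evacuate).
The contrapositive of premise 2 (O(notify_specimen -> ¬evacuate)) is O(evacuate -> ¬notify_specimen), and O(evacuate) is already established, so O(¬notify_specimen).
From O(¬notify_specimen) and premise 5, O(¬notify_specimen -> ¬timestamp_form), we obtain O(¬timestamp_form).
Premise 1, O(¬certify_shipment -> timestamp_form), contraposes to O(¬timestamp_form -> certify_shipment); with O(¬timestamp_form) we get O(certify_shipment).
The contrapositive of premise 9 (O(sound_alarm -> ¬certify_shipment)) is O(certify_shipment -> ¬sound_alarm), and O(certify_shipment) is already established, so O(¬sound_alarm).
Premises 3, 4, 6, 10 do not contribute to this derivation.
So O(¬sound_alarm) holds, i.e. F(sound_alarm). The claim follows.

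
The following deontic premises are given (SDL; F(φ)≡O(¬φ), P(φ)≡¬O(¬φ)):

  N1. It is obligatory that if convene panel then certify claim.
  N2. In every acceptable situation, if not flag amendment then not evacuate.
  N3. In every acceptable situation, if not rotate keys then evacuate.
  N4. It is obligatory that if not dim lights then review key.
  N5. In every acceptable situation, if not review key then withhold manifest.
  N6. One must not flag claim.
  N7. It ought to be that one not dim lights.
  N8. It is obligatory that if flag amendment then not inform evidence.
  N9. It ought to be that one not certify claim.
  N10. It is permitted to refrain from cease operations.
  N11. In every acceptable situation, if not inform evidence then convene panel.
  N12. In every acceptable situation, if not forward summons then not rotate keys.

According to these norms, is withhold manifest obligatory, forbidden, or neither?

Premise 5 is O(¬review_key → withhold_manifest), but O(¬review_key) is not derivable from the premises, so it does not yield O(withhold_manifest).
No premise or chain of K-axiom applications forces O(withhold_manifest), and none forces O(¬withhold_manifest). So withhold_manifest is neither obligatory nor forbidden under these norms.

Neither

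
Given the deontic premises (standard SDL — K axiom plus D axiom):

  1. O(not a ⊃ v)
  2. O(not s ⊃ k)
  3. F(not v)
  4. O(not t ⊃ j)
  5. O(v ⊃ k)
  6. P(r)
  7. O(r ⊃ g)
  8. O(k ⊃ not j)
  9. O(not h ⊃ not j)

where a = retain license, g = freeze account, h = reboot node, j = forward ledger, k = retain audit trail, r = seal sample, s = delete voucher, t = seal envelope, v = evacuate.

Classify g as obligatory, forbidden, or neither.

Premise 7 is O(r ⊃ g), but O(r) is not derivable from the premises (the permission P(r) asserts only not O(not r), not O(r)), so it does not yield O(g).
No premise or chain of K-axiom applications forces O(g), and none forces O(not g). So g is neither obligatory nor forbidden under these norms.

Neither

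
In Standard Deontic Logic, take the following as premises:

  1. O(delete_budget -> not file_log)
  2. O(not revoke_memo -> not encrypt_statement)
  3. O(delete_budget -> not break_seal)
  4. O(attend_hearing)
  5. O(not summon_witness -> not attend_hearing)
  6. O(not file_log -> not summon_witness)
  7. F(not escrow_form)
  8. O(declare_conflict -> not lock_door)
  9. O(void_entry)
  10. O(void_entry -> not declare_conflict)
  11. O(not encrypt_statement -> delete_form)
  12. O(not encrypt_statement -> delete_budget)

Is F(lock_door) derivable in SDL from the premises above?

Premise 8 is O(declare_conflict -> not lock_door), but O(declare_conflict) is not derivable from the premises, so it does not yield O(not lock_door).
No other premise forces O(not lock_door). An ideal world satisfying every premise can still have lock_door true, so F(lock_door) is not derivable.

No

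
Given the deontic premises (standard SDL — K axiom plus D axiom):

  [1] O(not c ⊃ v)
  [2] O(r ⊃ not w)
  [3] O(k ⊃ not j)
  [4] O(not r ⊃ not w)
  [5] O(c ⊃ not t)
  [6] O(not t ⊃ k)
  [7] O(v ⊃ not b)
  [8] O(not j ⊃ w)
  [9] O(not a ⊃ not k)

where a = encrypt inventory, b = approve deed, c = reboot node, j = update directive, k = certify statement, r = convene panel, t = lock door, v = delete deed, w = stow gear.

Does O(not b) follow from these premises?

Premises 4 and 2 cover both cases: O(not r ⊃ not w) and O(r ⊃ not w). Since not r ∨ r is a tautology, O(not w) follows.
The contrapositive of premise 8 (O(not j ⊃ w)) is O(not w ⊃ j), and O(not w) is already established, so O(j).
Premise 3, O(k ⊃ not j), contraposes to O(j ⊃ not k); with O(j) we get O(not k).
The contrapositive of premise 6 (O(not t ⊃ k)) is O(not k ⊃ t), and O(not k) is already established, so O(t).
The contrapositive of premise 5 (O(c ⊃ not t)) is O(t ⊃ not c), and O(t) is already established, so O(not c).
Premise 1 is O(not c ⊃ v); since O(not c), deontic closure gives O(v).
From O(v) and premise 7, O(v ⊃ not b), we obtain O(not b).
Premise 9 does not contribute to this derivation.
So O(not b) follows.

Yes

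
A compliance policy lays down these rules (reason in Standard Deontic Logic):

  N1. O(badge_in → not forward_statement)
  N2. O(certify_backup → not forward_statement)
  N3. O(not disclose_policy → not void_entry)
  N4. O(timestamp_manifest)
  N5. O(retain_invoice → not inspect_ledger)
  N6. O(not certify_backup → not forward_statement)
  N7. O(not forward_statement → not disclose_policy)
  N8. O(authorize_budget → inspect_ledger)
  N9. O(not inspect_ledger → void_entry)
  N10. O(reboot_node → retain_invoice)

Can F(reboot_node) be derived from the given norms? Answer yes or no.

Premises 2 and 6 cover both cases: O(certify_backup → not forward_statement) and O(not certify_backup → not forward_statement). Since certify_backup ∨ not certify_backup is a tautology, O(not forward_statement) follows.
From O(not forward_statement) and premise 7, O(not forward_statement → not disclose_policy), we obtain O(not disclose_policy).
With premise 3, O(not disclose_policy → not void_entry), the K-axiom yields O(not void_entry).
The contrapositive of premise 9 (O(not inspect_ledger → void_entry)) is O(not void_entry → inspect_ledger), and O(not void_entry) is already established, so O(inspect_ledger).
Premise 5, O(retain_invoice → not inspect_ledger), contraposes to O(inspect_ledger → not retain_invoice); with O(inspect_ledger) we get O(not retain_invoice).
The contrapositive of premise 10 (O(reboot_node → retain_invoice)) is O(not retain_invoice → not reboot_node), and O(not retain_invoice) is already established, so O(not reboot_node).
Premises 1, 4, 8 do not contribute to this derivation.
So O(not reboot_node) holds, i.e. F(reboot_node). The claim follows.

Yes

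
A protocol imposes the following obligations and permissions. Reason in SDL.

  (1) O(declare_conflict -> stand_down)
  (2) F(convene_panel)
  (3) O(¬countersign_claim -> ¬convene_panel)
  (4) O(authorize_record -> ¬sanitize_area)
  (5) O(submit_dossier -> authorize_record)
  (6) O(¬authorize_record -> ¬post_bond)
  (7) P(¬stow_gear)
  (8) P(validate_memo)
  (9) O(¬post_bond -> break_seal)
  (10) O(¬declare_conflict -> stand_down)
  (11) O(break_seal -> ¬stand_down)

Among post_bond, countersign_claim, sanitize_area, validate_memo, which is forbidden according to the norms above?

Premises 10 and 1 are O(¬declare_conflict -> stand_down) and O(declare_conflict -> stand_down); every ideal world satisfies ¬declare_conflict or declare_conflict, so in either case stand_down holds — hence O(stand_down).
Premise 11 is O(break_seal -> ¬stand_down); contrapositively O(stand_down -> ¬break_seal). Since O(stand_down) holds, K gives O(¬break_seal).
Premise 9, O(¬post_bond -> break_seal), contraposes to O(¬break_seal -> post_bond); with O(¬break_seal) we get O(post_bond).
Premise 6, O(¬authorize_record -> ¬post_bond), contraposes to O(post_bond -> authorize_record); with O(post_bond) we get O(authorize_record).
Applying K to premise 4 (O(authorize_record -> ¬sanitize_area)) and O(authorize_record) yields O(¬sanitize_area).
So O(¬sanitize_area) holds, i.e. sanitize_area is forbidden. None of the other listed options is forbidden under the premises.

sanitize_area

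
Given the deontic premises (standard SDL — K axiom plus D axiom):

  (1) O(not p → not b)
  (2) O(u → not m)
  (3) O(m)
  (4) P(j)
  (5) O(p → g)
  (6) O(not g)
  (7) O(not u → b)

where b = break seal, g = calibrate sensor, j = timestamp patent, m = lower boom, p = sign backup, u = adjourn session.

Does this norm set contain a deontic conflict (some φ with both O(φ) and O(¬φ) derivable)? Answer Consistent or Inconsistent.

Premise 3 states O(m) outright.
Premise 2, O(u → not m), contraposes to O(m → not u); with O(m) we get O(not u).
Applying K to premise 7 (O(not u → b)) and O(not u) yields O(b).
Premise 1 is O(not p → not b); contrapositively O(b → p). Since O(b) holds, K gives O(p).
Applying K to premise 5 (O(p → g)) and O(p) yields O(g).
However, premise 6 gives O(not g).
We now have both O(g) and O(not g) — g is simultaneously obligatory and forbidden, violating the D-axiom.

Inconsistent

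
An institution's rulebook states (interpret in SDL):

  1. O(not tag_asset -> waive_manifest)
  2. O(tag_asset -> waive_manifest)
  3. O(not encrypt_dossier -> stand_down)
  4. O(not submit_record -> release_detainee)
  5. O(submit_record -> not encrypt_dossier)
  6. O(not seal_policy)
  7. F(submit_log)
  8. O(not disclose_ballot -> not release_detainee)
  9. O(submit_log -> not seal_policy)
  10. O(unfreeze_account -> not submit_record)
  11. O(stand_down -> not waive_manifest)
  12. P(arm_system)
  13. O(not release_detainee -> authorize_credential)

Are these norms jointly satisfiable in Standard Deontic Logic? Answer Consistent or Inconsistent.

Premise 9 is O(submit_log -> not seal_policy); even if O(not seal_policy) held, inferring O(submit_log) would be affirming the consequent — invalid.
So O(submit_log) is not derivable, and the apparent clash with O(not submit_log) does not arise.
A world satisfying every obligation exists (e.g. arm_system=false, authorize_credential=false, disclose_ballot=true, encrypt_dossier=true, release_detainee=true, seal_policy=false, stand_down=false, submit_log=false, submit_record=false, tag_asset=false, unfreeze_account=false, waive_manifest=true); no atom is both obligatory and forbidden, so the set is consistent.

Consistent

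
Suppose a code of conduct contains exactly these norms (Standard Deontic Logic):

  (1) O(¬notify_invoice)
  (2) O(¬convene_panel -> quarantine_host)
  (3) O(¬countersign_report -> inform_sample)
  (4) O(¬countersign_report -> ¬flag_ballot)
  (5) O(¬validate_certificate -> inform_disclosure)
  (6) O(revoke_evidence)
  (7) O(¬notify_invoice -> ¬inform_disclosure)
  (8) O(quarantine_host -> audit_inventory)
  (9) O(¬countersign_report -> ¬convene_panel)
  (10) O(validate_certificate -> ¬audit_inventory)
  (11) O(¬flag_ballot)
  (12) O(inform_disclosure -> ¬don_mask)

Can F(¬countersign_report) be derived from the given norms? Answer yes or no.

From premise 1 we have O(¬notify_invoice).
Applying K to premise 7 (O(¬notify_invoice -> ¬inform_disclosure)) and O(¬notify_invoice) yields O(¬inform_disclosure).
Premise 5 is O(¬validate_certificate -> inform_disclosure); contrapositively O(¬inform_disclosure -> validate_certificate). Since O(¬inform_disclosure) holds, K gives O(validate_certificate).
Premise 10 is O(validate_certificate -> ¬audit_inventory); since O(validate_certificate), deontic closure gives O(¬audit_inventory).
Premise 8 is O(quarantine_host -> audit_inventory); contrapositively O(¬audit_inventory -> ¬quarantine_host). Since O(¬audit_inventory) holds, K gives O(¬quarantine_host).
The contrapositive of premise 2 (O(¬convene_panel -> quarantine_host)) is O(¬quarantine_host -> convene_panel), and O(¬quarantine_host) is already established, so O(convene_panel).
The contrapositive of premise 9 (O(¬countersign_report -> ¬convene_panel)) is O(convene_panel -> countersign_report), and O(convene_panel) is already established, so O(countersign_report).
Premises 3, 4, 6, 11, 12 do not contribute to this derivation.
So O(countersign_report) holds, i.e. F(¬countersign_report). The claim follows.

Yes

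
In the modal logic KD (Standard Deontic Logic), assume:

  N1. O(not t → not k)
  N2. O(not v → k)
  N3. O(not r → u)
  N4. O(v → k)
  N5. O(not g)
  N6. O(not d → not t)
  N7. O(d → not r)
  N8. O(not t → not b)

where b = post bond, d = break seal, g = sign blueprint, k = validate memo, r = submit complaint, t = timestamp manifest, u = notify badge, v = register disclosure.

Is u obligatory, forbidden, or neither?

Obligatory

Premises 2 and 4 cover both cases: O(not v → k) and O(v → k). Since not v ∨ v is a tautology, O(k) follows.
Premise 1 is O(not t → not k); contrapositively O(k → t). Since O(k) holds, K gives O(t).
Premise 6, O(not d → not t), contraposes to O(t → d); with O(t) we get O(d).
Applying K to premise 7 (O(d → not r)) and O(d) yields O(not r).
Premise 3 is O(not r → u); since O(not r), deontic closure gives O(u).
Premises 5, 8 do not contribute to this derivation.
Hence u is obligatory.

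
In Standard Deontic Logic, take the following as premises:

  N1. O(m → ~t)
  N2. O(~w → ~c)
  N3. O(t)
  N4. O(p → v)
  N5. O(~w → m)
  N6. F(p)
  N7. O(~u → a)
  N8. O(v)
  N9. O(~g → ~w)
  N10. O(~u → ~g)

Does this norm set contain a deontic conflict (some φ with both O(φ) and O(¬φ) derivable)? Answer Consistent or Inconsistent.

Consistent

Premise 4 is O(p → v); even if O(v) held, inferring O(p) would be affirming the consequent — invalid.
So O(p) is not derivable, and the apparent clash with O(~p) does not arise.
A world satisfying every obligation exists (e.g. a=false, c=false, g=true, m=false, p=false, t=true, u=true, v=true, w=true); no atom is both obligatory and forbidden, so the set is consistent.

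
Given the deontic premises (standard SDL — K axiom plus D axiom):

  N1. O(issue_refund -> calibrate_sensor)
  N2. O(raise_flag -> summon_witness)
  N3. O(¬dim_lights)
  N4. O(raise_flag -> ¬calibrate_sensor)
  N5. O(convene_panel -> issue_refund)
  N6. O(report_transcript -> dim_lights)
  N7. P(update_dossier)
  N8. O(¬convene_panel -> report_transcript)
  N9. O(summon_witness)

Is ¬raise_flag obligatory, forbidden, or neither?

Obligatory

Premise 3 states O(¬dim_lights) outright.
Premise 6, O(report_transcript -> dim_lights), contraposes to O(¬dim_lights -> ¬report_transcript); with O(¬dim_lights) we get O(¬report_transcript).
Premise 8, O(¬convene_panel -> report_transcript), contraposes to O(¬report_transcript -> convene_panel); with O(¬report_transcript) we get O(convene_panel).
From O(convene_panel) and premise 5, O(convene_panel -> issue_refund), we obtain O(issue_refund).
Premise 1 is O(issue_refund -> calibrate_sensor); since O(issue_refund), deontic closure gives O(calibrate_sensor).
Premise 4 is O(raise_flag -> ¬calibrate_sensor); contrapositively O(calibrate_sensor -> ¬raise_flag). Since O(calibrate_sensor) holds, K gives O(¬raise_flag).
Premises 2, 7, 9 do not contribute to this derivation.
Hence ¬raise_flag is obligatory.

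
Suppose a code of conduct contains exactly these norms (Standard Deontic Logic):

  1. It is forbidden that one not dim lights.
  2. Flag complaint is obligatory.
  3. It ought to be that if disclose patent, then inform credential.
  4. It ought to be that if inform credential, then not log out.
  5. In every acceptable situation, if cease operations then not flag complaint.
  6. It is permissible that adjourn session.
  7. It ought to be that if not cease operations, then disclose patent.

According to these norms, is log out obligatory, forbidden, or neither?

Forbidden

Premise 2 states O(flag_complaint) outright.
Premise 5, O(cease_operations → ¬flag_complaint), contraposes to O(flag_complaint → ¬cease_operations); with O(flag_complaint) we get O(¬cease_operations).
With premise 7, O(¬cease_operations → disclose_patent), the K-axiom yields O(disclose_patent).
Applying K to premise 3 (O(disclose_patent → inform_credential)) and O(disclose_patent) yields O(inform_credential).
With premise 4, O(inform_credential → ¬log_out), the K-axiom yields O(¬log_out).
Premises 1, 6 do not contribute to this derivation.
Thus O(¬log_out), which is F(log_out): log_out is forbidden.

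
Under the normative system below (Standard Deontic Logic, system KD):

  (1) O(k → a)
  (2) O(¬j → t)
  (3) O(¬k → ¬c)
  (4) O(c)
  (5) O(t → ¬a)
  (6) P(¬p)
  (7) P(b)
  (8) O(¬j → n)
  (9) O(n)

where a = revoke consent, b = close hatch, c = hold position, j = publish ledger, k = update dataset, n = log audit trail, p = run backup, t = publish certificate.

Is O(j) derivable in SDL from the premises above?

Premise 4 states O(c) outright.
The contrapositive of premise 3 (O(¬k → ¬c)) is O(c → k), and O(c) is already established, so O(k).
With premise 1, O(k → a), the K-axiom yields O(a).
Premise 5, O(t → ¬a), contraposes to O(a → ¬t); with O(a) we get O(¬t).
Premise 2 is O(¬j → t); contrapositively O(¬t → j). Since O(¬t) holds, K gives O(j).
Premises 6, 7, 8, 9 do not contribute to this derivation.
So O(j) follows.

Yes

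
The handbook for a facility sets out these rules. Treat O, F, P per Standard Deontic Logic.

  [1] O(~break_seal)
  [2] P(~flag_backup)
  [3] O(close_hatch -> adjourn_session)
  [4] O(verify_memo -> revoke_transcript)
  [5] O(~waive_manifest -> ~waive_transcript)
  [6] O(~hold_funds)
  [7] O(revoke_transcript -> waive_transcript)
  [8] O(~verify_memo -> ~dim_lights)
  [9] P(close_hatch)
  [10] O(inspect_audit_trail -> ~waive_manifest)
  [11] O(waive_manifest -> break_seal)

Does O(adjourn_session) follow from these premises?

No

Premise 3 is O(close_hatch -> adjourn_session), but O(close_hatch) is not derivable from the premises (the permission P(close_hatch) asserts only ~O(~close_hatch), not O(close_hatch)), so it does not yield O(adjourn_session).
No other premise forces O(adjourn_session). An ideal world satisfying every premise can still have adjourn_session false, so O(adjourn_session) is not derivable.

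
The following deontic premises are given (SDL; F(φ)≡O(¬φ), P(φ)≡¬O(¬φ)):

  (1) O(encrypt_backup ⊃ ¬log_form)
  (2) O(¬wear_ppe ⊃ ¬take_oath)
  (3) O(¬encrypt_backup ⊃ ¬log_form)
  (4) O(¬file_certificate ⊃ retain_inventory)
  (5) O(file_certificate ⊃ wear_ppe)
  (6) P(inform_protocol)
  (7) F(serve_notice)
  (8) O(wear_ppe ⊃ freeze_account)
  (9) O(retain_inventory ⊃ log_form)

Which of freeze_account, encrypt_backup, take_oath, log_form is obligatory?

freeze_account

Premises 3 and 1 are O(¬encrypt_backup ⊃ ¬log_form) and O(encrypt_backup ⊃ ¬log_form); every ideal world satisfies ¬encrypt_backup or encrypt_backup, so in either case ¬log_form holds — hence O(¬log_form).
Premise 9 is O(retain_inventory ⊃ log_form); contrapositively O(¬log_form ⊃ ¬retain_inventory). Since O(¬log_form) holds, K gives O(¬retain_inventory).
The contrapositive of premise 4 (O(¬file_certificate ⊃ retain_inventory)) is O(¬retain_inventory ⊃ file_certificate), and O(¬retain_inventory) is already established, so O(file_certificate).
From O(file_certificate) and premise 5, O(file_certificate ⊃ wear_ppe), we obtain O(wear_ppe).
Applying K to premise 8 (O(wear_ppe ⊃ freeze_account)) and O(wear_ppe) yields O(freeze_account).
So O(freeze_account) holds — freeze_account is obligatory. None of the other listed options is made obligatory by any chain of premises.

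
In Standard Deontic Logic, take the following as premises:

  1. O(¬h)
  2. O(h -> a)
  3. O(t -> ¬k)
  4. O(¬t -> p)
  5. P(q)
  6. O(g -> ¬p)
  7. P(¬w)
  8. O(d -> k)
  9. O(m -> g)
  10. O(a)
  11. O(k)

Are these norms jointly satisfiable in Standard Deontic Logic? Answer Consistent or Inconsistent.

Premise 2 is O(h -> a); even if O(a) held, inferring O(h) would be affirming the consequent — invalid.
So O(h) is not derivable, and the apparent clash with O(¬h) does not arise.
A world satisfying every obligation exists (e.g. a=true, d=false, g=false, h=false, k=true, m=false, p=true, q=false, t=false, w=false); no atom is both obligatory and forbidden, so the set is consistent.

Consistent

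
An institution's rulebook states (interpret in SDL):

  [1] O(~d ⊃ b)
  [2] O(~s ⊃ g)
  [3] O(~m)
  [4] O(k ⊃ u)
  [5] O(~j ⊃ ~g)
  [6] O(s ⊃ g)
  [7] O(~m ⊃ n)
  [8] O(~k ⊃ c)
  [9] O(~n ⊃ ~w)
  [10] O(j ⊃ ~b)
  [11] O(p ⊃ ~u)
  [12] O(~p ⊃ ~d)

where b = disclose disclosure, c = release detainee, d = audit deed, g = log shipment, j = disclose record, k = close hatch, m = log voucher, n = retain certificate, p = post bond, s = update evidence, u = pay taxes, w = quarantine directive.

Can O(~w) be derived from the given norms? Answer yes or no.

No

Premise 9 is O(~n ⊃ ~w), but O(~n) is not derivable from the premises, so it does not yield O(~w).
No other premise forces O(~w). An ideal world satisfying every premise can still have ~w false, so O(~w) is not derivable.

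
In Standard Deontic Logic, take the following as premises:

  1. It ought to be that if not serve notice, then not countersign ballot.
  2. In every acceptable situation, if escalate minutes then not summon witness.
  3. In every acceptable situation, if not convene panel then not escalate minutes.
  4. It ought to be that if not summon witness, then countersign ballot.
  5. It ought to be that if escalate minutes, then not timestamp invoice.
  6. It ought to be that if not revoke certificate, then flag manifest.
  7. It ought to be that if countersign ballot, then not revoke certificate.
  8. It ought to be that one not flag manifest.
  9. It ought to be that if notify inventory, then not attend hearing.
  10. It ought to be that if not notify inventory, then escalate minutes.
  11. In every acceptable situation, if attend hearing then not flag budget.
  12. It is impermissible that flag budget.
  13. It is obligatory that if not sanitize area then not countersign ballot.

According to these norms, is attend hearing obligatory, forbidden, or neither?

Forbidden

Premise 8 gives O(¬flag_manifest).
The contrapositive of premise 6 (O(¬revoke_certificate → flag_manifest)) is O(¬flag_manifest → revoke_certificate), and O(¬flag_manifest) is already established, so O(revoke_certificate).
Premise 7, O(countersign_ballot → ¬revoke_certificate), contraposes to O(revoke_certificate → ¬countersign_ballot); with O(revoke_certificate) we get O(¬countersign_ballot).
Premise 4, O(¬summon_witness → countersign_ballot), contraposes to O(¬countersign_ballot → summon_witness); with O(¬countersign_ballot) we get O(summon_witness).
The contrapositive of premise 2 (O(escalate_minutes → ¬summon_witness)) is O(summon_witness → ¬escalate_minutes), and O(summon_witness) is already established, so O(¬escalate_minutes).
The contrapositive of premise 10 (O(¬notify_inventory → escalate_minutes)) is O(¬escalate_minutes → notify_inventory), and O(¬escalate_minutes) is already established, so O(notify_inventory).
Applying K to premise 9 (O(notify_inventory → ¬attend_hearing)) and O(notify_inventory) yields O(¬attend_hearing).
Premises 1, 3, 5, 11, 12, 13 do not contribute to this derivation.
Thus O(¬attend_hearing), which is F(attend_hearing): attend_hearing is forbidden.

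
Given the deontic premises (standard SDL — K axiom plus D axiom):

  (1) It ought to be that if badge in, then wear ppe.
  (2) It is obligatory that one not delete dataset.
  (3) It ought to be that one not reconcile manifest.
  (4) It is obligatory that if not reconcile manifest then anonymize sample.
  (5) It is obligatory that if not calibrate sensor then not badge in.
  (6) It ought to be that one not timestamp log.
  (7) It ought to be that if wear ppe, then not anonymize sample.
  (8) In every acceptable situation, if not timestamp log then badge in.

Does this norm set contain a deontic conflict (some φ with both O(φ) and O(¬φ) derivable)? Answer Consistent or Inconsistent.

Premise 3 gives O(¬reconcile_manifest).
Premise 4 is O(¬reconcile_manifest → anonymize_sample); since O(¬reconcile_manifest), deontic closure gives O(anonymize_sample).
Premise 7 is O(wear_ppe → ¬anonymize_sample); contrapositively O(anonymize_sample → ¬wear_ppe). Since O(anonymize_sample) holds, K gives O(¬wear_ppe).
Premise 1 is O(badge_in → wear_ppe); contrapositively O(¬wear_ppe → ¬badge_in). Since O(¬wear_ppe) holds, K gives O(¬badge_in).
The contrapositive of premise 8 (O(¬timestamp_log → badge_in)) is O(¬badge_in → timestamp_log), and O(¬badge_in) is already established, so O(timestamp_log).
But premise 6 directly asserts O(¬timestamp_log).
We now have both O(timestamp_log) and O(¬timestamp_log) — timestamp_log is simultaneously obligatory and forbidden, violating the D-axiom.

Inconsistent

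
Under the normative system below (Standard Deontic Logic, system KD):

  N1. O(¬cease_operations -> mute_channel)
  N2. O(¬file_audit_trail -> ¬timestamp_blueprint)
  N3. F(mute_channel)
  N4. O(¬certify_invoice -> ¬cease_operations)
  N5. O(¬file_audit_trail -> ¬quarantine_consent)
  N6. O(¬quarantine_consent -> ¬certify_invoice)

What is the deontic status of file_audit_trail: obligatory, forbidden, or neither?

Premise 3 is F(mute_channel), i.e. O(¬mute_channel).
Premise 1 is O(¬cease_operations -> mute_channel); contrapositively O(¬mute_channel -> cease_operations). Since O(¬mute_channel) holds, K gives O(cease_operations).
Premise 4, O(¬certify_invoice -> ¬cease_operations), contraposes to O(cease_operations -> certify_invoice); with O(cease_operations) we get O(certify_invoice).
The contrapositive of premise 6 (O(¬quarantine_consent -> ¬certify_invoice)) is O(certify_invoice -> quarantine_consent), and O(certify_invoice) is already established, so O(quarantine_consent).
The contrapositive of premise 5 (O(¬file_audit_trail -> ¬quarantine_consent)) is O(quarantine_consent -> file_audit_trail), and O(quarantine_consent) is already established, so O(file_audit_trail).
Premise 2 does not contribute to this derivation.
Hence file_audit_trail is obligatory.

Obligatory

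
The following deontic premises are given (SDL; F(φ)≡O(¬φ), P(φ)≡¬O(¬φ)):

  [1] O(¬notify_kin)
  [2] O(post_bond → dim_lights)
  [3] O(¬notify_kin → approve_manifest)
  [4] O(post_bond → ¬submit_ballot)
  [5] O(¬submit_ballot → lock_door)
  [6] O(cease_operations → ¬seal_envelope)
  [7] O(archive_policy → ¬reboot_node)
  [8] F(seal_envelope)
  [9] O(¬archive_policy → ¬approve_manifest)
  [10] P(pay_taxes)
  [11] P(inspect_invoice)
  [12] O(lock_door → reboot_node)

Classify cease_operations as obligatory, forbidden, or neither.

Neither

Premise 6 is O(cease_operations → ¬seal_envelope); even if O(¬seal_envelope) held, inferring O(cease_operations) would be affirming the consequent — invalid.
No premise or chain of K-axiom applications forces O(cease_operations), and none forces O(¬cease_operations). So cease_operations is neither obligatory nor forbidden under these norms.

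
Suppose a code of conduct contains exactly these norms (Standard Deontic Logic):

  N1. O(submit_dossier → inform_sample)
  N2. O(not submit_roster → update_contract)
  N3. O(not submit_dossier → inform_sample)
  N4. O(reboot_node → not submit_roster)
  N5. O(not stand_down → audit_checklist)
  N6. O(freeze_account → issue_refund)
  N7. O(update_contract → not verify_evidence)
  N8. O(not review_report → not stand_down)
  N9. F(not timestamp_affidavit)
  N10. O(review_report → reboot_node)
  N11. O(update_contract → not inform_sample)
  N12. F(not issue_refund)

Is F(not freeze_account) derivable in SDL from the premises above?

Premise 6 is O(freeze_account → issue_refund); even if O(issue_refund) held, inferring O(freeze_account) would be affirming the consequent — invalid.
No other premise forces O(freeze_account). An ideal world satisfying every premise can still have not freeze_account true, so F(not freeze_account) is not derivable.

No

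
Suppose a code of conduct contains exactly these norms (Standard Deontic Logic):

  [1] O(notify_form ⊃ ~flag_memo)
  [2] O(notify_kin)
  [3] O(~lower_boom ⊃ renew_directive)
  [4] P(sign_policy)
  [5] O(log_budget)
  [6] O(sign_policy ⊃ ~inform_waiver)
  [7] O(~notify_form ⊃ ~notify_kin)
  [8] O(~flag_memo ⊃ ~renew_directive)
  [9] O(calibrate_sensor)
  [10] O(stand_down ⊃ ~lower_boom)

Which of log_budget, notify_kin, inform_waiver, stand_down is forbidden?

From premise 2 we have O(notify_kin).
The contrapositive of premise 7 (O(~notify_form ⊃ ~notify_kin)) is O(notify_kin ⊃ notify_form), and O(notify_kin) is already established, so O(notify_form).
From O(notify_form) and premise 1, O(notify_form ⊃ ~flag_memo), we obtain O(~flag_memo).
Applying K to premise 8 (O(~flag_memo ⊃ ~renew_directive)) and O(~flag_memo) yields O(~renew_directive).
The contrapositive of premise 3 (O(~lower_boom ⊃ renew_directive)) is O(~renew_directive ⊃ lower_boom), and O(~renew_directive) is already established, so O(lower_boom).
The contrapositive of premise 10 (O(stand_down ⊃ ~lower_boom)) is O(lower_boom ⊃ ~stand_down), and O(lower_boom) is already established, so O(~stand_down).
So O(~stand_down) holds, i.e. stand_down is forbidden. None of the other listed options is forbidden under the premises.

stand_down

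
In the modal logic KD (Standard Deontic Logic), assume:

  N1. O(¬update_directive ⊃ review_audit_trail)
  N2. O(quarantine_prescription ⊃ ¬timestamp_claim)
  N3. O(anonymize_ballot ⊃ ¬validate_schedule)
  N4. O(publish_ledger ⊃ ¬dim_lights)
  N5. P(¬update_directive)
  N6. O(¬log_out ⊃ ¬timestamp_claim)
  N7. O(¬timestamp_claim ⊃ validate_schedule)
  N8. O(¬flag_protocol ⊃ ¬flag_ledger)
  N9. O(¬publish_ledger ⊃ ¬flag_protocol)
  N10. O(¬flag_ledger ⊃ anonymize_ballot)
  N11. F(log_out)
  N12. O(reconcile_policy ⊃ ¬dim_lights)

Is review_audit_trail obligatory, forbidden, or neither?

Neither

Premise 1 is O(¬update_directive ⊃ review_audit_trail), but O(¬update_directive) is not derivable from the premises (the permission P(¬update_directive) asserts only ¬O(update_directive), not O(¬update_directive)), so it does not yield O(review_audit_trail).
No premise or chain of K-axiom applications forces O(review_audit_trail), and none forces O(¬review_audit_trail). So review_audit_trail is neither obligatory nor forbidden under these norms.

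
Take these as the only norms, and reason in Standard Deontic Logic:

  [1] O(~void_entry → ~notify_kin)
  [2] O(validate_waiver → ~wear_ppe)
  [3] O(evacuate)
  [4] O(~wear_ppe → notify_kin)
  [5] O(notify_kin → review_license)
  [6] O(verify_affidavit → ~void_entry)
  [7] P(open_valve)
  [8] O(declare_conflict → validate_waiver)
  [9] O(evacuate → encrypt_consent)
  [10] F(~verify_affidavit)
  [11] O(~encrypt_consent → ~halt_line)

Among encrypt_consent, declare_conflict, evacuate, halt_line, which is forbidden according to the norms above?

declare_conflict

F(~verify_affidavit) at premise 10 means O(verify_affidavit).
From O(verify_affidavit) and premise 6, O(verify_affidavit → ~void_entry), we obtain O(~void_entry).
Premise 1 is O(~void_entry → ~notify_kin); since O(~void_entry), deontic closure gives O(~notify_kin).
Premise 4, O(~wear_ppe → notify_kin), contraposes to O(~notify_kin → wear_ppe); with O(~notify_kin) we get O(wear_ppe).
Premise 2, O(validate_waiver → ~wear_ppe), contraposes to O(wear_ppe → ~validate_waiver); with O(wear_ppe) we get O(~validate_waiver).
The contrapositive of premise 8 (O(declare_conflict → validate_waiver)) is O(~validate_waiver → ~declare_conflict), and O(~validate_waiver) is already established, so O(~declare_conflict).
So O(~declare_conflict) holds, i.e. declare_conflict is forbidden. None of the other listed options is forbidden under the premises.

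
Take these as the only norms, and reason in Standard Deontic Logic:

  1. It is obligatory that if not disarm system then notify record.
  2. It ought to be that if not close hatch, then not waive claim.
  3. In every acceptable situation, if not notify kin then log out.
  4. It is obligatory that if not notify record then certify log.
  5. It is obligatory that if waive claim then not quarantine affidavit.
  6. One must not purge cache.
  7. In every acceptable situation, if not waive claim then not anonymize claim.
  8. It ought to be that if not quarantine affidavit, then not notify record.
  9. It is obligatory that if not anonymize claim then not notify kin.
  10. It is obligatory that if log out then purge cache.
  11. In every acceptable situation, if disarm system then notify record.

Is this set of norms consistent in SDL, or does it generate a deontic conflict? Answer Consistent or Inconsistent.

Premises 1 and 11 are O(¬disarm_system → notify_record) and O(disarm_system → notify_record); every ideal world satisfies ¬disarm_system or disarm_system, so in either case notify_record holds — hence O(notify_record).
Premise 8, O(¬quarantine_affidavit → ¬notify_record), contraposes to O(notify_record → quarantine_affidavit); with O(notify_record) we get O(quarantine_affidavit).
Premise 5 is O(waive_claim → ¬quarantine_affidavit); contrapositively O(quarantine_affidavit → ¬waive_claim). Since O(quarantine_affidavit) holds, K gives O(¬waive_claim).
Premise 7 is O(¬waive_claim → ¬anonymize_claim); since O(¬waive_claim), deontic closure gives O(¬anonymize_claim).
With premise 9, O(¬anonymize_claim → ¬notify_kin), the K-axiom yields O(¬notify_kin).
Applying K to premise 3 (O(¬notify_kin → log_out)) and O(¬notify_kin) yields O(log_out).
Applying K to premise 10 (O(log_out → purge_cache)) and O(log_out) yields O(purge_cache).
However, F(purge_cache) at premise 6 amounts to O(¬purge_cache).
We now have both O(purge_cache) and O(¬purge_cache) — purge_cache is simultaneously obligatory and forbidden, violating the D-axiom.

Inconsistent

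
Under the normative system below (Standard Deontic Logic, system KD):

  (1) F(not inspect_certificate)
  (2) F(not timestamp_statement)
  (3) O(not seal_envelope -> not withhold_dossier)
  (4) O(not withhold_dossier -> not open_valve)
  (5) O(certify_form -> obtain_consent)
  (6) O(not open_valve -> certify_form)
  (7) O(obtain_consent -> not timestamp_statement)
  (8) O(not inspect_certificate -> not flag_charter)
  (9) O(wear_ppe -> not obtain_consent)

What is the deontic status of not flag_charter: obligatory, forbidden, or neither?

Premise 8 is O(not inspect_certificate -> not flag_charter), but O(not inspect_certificate) is not derivable from the premises, so it does not yield O(not flag_charter).
No premise or chain of K-axiom applications forces O(not flag_charter), and none forces O(flag_charter). So not flag_charter is neither obligatory nor forbidden under these norms.

Neither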